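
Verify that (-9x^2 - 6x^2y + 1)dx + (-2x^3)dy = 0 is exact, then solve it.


Check exactness: ∂M/∂y = -6x^2 and ∂N/∂x = -6x^2; equal, so the equation is exact.
Integrate M with respect to x (treating y as constant): ∫M dx = -3x^3 - 2x^3y + x + h(y).
Differentiate w.r.t. y and set equal to N: all terms match, so h'(y) = 0 and h is a constant absorbed into C.
General solution: -3x^3 - 2x^3y + x = C.


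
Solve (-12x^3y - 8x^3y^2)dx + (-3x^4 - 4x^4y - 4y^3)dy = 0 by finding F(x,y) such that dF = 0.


Check exactness: ∂M/∂y = -12x^3 - 16x^3y and ∂N/∂x = -12x^3 - 16x^3y; equal, so the equation is exact.
Integrate M with respect to x (treating y as constant): ∫M dx = -3x^4y - 2x^4y^2 + h(y).
Differentiate w.r.t. y and set equal to N: the x-dependent terms already match, leaving h'(y) = -4y^3. Integrate: h(y) = -y^4.
So F(x,y) = -3x^4y - 2x^4y^2 - y^4.
General solution: -3x^4y - 2x^4y^2 - y^4 = C.


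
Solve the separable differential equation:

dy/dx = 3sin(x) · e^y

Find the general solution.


Separate: e^(-y) dy = 3sin(x) dx.
Integrate: -e^(-y) = -3cos(x) + C₀.
Rearrange: e^(-y) = 3cos(x) + C.


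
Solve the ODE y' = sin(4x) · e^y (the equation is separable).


Separate: e^(-y) dy = sin(4x) dx.
Integrate: -e^(-y) = -(1/4)cos(4x) + C₀.
Rearrange: e^(-y) = (1/4)cos(4x) + C.


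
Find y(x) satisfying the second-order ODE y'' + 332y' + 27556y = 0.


Characteristic equation: r² + 332r + 27556 = 0, i.e. (r + 166)² = 0.
Repeated root r = -166; include an x factor for the second linearly independent solution.
General solution: y = (C₁ + C₂x)e^(-166x).


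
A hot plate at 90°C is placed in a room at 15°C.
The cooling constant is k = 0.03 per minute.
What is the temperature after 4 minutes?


Newton's law: dT/dt = -k(T - T_a) has solution T(t) = T_a + (T₀ - T_a)e^(-kt).
Plug in T_a = 15, T₀ = 90, k = 0.03, t = 4: T(4) = 15 + (75)e^(-0.12) ≈ 81.5°C.


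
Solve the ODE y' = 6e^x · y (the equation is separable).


Separate variables: dy/y = 6e^x dx.
Integrate: ln|y| = 6e^x + C₀.
Exponentiate: y = Ce^(6e^x).


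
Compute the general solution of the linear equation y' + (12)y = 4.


P(x) = 12, Q(x) = 4; integrating factor μ = e^(12x).
(μ y)' = 4e^(12x) ⇒ μ y = (1/3)e^(12x) + C.
Divide by μ: y = 1/3 + Ce^(-12x).


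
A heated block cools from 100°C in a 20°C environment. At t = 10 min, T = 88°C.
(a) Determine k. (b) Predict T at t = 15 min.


Newton's law: T(t) = T_a + (T₀ - T_a)e^(-kt).
(a) Use T(10) = 88: (88 - 20)/(100 - 20) = e^(-k·10), so k = -ln(0.850)/10 ≈ 0.0163.
(b) Apply k to t = 15: T(15) = 20 + (80)e^(-0.244) ≈ 82.7°C.


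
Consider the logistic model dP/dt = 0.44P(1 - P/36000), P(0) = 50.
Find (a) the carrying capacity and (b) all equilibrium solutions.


Logistic ODE dP/dt = 0.44P(1 - P/36000) has equilibria where dP/dt = 0, i.e. P = 0 or P = 36000.
The coefficient (1 - P/K) = 0 when P = K, identifying K = 36000 as the carrying capacity.
(a) K = 36000; (b) equilibria P = 0 and P = 36000.


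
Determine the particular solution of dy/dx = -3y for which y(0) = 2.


General solution of y' = -3y is y = Ce^(-3x).
Apply y(0) = 2: C = 2.
Particular solution: y = 2e^(-3x).


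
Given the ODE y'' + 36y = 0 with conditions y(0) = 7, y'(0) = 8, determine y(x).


Characteristic roots of r² + 36 = 0 are ±6i, so y = C₁cos(6x) + C₂sin(6x).
Apply y(0) = 7: C₁ = 7. Differentiate and apply y'(0) = 8: 6·C₂ = 8, so C₂ = 4/3.
Particular solution: y = 7cos(6x) + (4/3)sin(6x).


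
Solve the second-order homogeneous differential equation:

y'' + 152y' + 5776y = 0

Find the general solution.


Characteristic equation: r² + 152r + 5776 = 0, i.e. (r + 76)² = 0.
Repeated root r = -76; include an x factor for the second linearly independent solution.
General solution: y = (C₁ + C₂x)e^(-76x).


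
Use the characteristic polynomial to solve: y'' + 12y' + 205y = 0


Characteristic equation: r² + 12r + 205 = 0.
Discriminant is negative; roots r = -6 ± 13i (complex conjugate pair).
General solution uses e^(α x)(C₁ cos(β x) + C₂ sin(β x)): y = e^(-6x)(C₁cos(13x) + C₂sin(13x)).


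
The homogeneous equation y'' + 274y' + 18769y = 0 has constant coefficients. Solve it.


Characteristic equation: r² + 274r + 18769 = 0, i.e. (r + 137)² = 0.
Repeated root r = -137; include an x factor for the second linearly independent solution.
General solution: y = (C₁ + C₂x)e^(-137x).


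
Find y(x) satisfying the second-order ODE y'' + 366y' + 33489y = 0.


Characteristic equation: r² + 366r + 33489 = 0, i.e. (r + 183)² = 0.
Repeated root r = -183; include an x factor for the second linearly independent solution.
General solution: y = (C₁ + C₂x)e^(-183x).


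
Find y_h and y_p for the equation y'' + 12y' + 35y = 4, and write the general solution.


Characteristic roots of r² + 12r + 35 = 0 are -5, -7.
y_h = C₁e^(-5x) + C₂e^(-7x).
Constant forcing; try y_p = A. Then 35A = 4 ⇒ A = 4/35.
General solution: y = C₁e^(-5x) + C₂e^(-7x) + 4/35.


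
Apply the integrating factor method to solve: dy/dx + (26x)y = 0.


P(x) = 26x ⇒ μ = e^(13x²).
Q(x) = 0 so μ y is constant: y = Ce^(-13x²).


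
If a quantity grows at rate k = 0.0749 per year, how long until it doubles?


Exponential growth: P(t) = P₀ e^(0.0749t). Set P(t)/P₀ = 2: e^(0.0749t) = 2.
Solve: t = ln(2)/0.0749 ≈ 9.25 years.


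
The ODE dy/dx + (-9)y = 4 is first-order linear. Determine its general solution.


P(x) = -9 ⇒ μ = e^(-9x).
(μ y)' = 4e^(-9x) ⇒ μ y = -(4/9)e^(-9x) + C.
Divide by μ: y = -4/9 + Ce^(9x).


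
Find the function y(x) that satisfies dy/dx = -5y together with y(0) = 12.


General solution of y' = -5y is y = Ce^(-5x).
Apply y(0) = 12: C = 12.
Particular solution: y = 12e^(-5x).


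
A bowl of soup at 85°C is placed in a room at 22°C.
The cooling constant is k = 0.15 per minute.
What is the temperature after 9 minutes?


Newton's law: dT/dt = -k(T - T_a) has solution T(t) = T_a + (T₀ - T_a)e^(-kt).
Plug in T_a = 22, T₀ = 85, k = 0.15, t = 9: T(9) = 22 + (63)e^(-1.35) ≈ 38.3°C.


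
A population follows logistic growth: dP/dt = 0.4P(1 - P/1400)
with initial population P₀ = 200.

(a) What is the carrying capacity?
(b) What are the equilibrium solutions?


Logistic ODE dP/dt = 0.4P(1 - P/1400) has equilibria where dP/dt = 0, i.e. P = 0 or P = 1400.
The coefficient (1 - P/K) = 0 when P = K, identifying K = 1400 as the carrying capacity.
(a) K = 1400; (b) equilibria P = 0 and P = 1400.


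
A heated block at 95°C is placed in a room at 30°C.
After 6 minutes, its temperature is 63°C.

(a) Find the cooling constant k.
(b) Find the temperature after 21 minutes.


Newton's law: T(t) = T_a + (T₀ - T_a)e^(-kt).
(a) Use T(6) = 63: (63 - 30)/(95 - 30) = e^(-k·6), so k = -ln(0.508)/6 ≈ 0.1130.
(b) Apply k to t = 21: T(21) = 30 + (65)e^(-2.373) ≈ 36.1°C.


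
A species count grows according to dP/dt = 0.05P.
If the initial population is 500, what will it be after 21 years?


The ODE dP/dt = 0.05P has solution P(t) = P(0)e^(0.05t).
Substitute P(0) = 500 and t = 21: P(21) = 500 e^(1.05) ≈ 1429.


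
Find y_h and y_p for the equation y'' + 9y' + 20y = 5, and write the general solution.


Characteristic roots of r² + 9r + 20 = 0 are -5, -4.
y_h = C₁e^(-5x) + C₂e^(-4x).
Constant forcing; try y_p = A. Then 20A = 5 ⇒ A = 1/4.
General solution: y = C₁e^(-5x) + C₂e^(-4x) + 1/4.


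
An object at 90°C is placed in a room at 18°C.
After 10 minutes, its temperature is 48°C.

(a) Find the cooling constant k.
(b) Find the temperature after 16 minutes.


Newton's law: T(t) = T_a + (T₀ - T_a)e^(-kt).
(a) Use T(10) = 48: (48 - 18)/(90 - 18) = e^(-k·10), so k = -ln(0.417)/10 ≈ 0.0875.
(b) Apply k to t = 16: T(16) = 18 + (72)e^(-1.401) ≈ 35.7°C.


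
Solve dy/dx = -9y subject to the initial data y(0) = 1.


General solution of y' = -9y is y = Ce^(-9x).
Apply y(0) = 1: C = 1.
Particular solution: y = e^(-9x).


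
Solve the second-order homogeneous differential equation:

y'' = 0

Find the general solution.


Characteristic equation: r² = 0, i.e. (r - 0)² = 0.
Repeated root r = 0; include an x factor for the second linearly independent solution.
General solution: y = C₁ + C₂x.


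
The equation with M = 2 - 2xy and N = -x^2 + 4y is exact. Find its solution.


Check exactness: ∂M/∂y = -2x and ∂N/∂x = -2x; equal, so the equation is exact.
Integrate M with respect to x (treating y as constant): ∫M dx = 2x - x^2y + h(y).
Differentiate w.r.t. y and set equal to N: the x-dependent terms already match, leaving h'(y) = 4y. Integrate: h(y) = 2y^2.
So F(x,y) = 2x - x^2y + 2y^2.
General solution: 2x - x^2y + 2y^2 = C.


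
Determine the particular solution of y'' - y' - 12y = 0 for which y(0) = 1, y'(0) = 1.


Characteristic roots of r² - r - 12 = 0 are 4, -3.
General solution y = c₁ e^(4x) + c₂ e^(-3x).
Apply y(0) = 1: c₁ + c₂ = 1. Apply y'(0) = 1: 4 c₁ - 3 c₂ = 1.
Solve: c₁ = 4/7, c₂ = 3/7.
Particular solution: y = (4/7)e^(4x) + (3/7)e^(-3x).


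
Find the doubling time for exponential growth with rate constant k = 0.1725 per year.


Exponential growth: P(t) = P₀ e^(0.1725t). Set P(t)/P₀ = 2: e^(0.1725t) = 2.
Solve: t = ln(2)/0.1725 ≈ 4.02 years.


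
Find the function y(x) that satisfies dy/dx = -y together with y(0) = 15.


General solution of y' = -y is y = Ce^(-x).
Apply y(0) = 15: C = 15.
Particular solution: y = 15e^(-x).


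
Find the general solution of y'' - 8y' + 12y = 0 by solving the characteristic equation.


Characteristic equation: r² - 8r + 12 = 0.
Factor: (r - 6)(r - 2) = 0 ⇒ r = 6, 2 (distinct real).
General solution: y = C₁e^(6x) + C₂e^(2x).


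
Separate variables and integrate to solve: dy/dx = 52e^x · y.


Separate variables: dy/y = 52e^x dx.
Integrate: ln|y| = 52e^x + C₀.
Exponentiate: y = Ce^(52e^x).


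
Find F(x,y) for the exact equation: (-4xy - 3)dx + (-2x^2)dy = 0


Check exactness: ∂M/∂y = -4x and ∂N/∂x = -4x; equal, so the equation is exact.
Integrate M with respect to x (treating y as constant): ∫M dx = -2x^2y - 3x + h(y).
Differentiate w.r.t. y and set equal to N: all terms match, so h'(y) = 0 and h is a constant absorbed into C.
General solution: -2x^2y - 3x = C.


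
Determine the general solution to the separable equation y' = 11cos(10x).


g(y) = 1, so integrate directly: y = ∫ 11cos(10x) dx = (11/10)sin(10x) + C.


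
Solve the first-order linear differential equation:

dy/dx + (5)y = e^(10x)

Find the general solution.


P(x) = 5 ⇒ μ = e^(5x).
(μ y)' = e^(15x) ⇒ μ y = e^(15x)/15 + C.
Divide by μ: y = (1/15)e^(10x) + Ce^(-5x).


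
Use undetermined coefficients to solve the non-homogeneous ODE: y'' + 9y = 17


Homogeneous part: r² + 9 = 0 ⇒ r = ±3i, so y_h = C₁cos(3x) + C₂sin(3x).
Try constant y_p = A; plug in: 9A = 17 ⇒ A = 17/9.
General solution: y = C₁cos(3x) + C₂sin(3x) + 17/9.


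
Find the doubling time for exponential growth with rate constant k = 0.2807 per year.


Exponential growth: P(t) = P₀ e^(0.2807t). Set P(t)/P₀ = 2: e^(0.2807t) = 2.
Solve: t = ln(2)/0.2807 ≈ 2.47 years.


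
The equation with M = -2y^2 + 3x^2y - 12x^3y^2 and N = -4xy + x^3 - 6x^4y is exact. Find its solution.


Check exactness: ∂M/∂y = -4y + 3x^2 - 24x^3y and ∂N/∂x = -4y + 3x^2 - 24x^3y; equal, so the equation is exact.
Integrate M with respect to x (treating y as constant): ∫M dx = -2xy^2 + x^3y - 3x^4y^2 + h(y).
Differentiate w.r.t. y and set equal to N: all terms match, so h'(y) = 0 and h is a constant absorbed into C.
General solution: -2xy^2 + x^3y - 3x^4y^2 = C.


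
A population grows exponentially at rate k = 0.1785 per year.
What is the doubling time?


Exponential growth: P(t) = P₀ e^(0.1785t). Set P(t)/P₀ = 2: e^(0.1785t) = 2.
Solve: t = ln(2)/0.1785 ≈ 3.88 years.


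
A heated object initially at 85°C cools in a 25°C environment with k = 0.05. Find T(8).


Newton's law: dT/dt = -k(T - T_a) has solution T(t) = T_a + (T₀ - T_a)e^(-kt).
Plug in T_a = 25, T₀ = 85, k = 0.05, t = 8: T(8) = 25 + (60)e^(-0.40) ≈ 65.2°C.


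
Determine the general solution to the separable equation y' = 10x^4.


Integrate both sides with respect to x: y = ∫ 10x^4 dx = 2x^5 + C.


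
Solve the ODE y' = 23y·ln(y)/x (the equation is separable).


Separate: dy/[y ln(y)] = 23 dx/x.
Substitute u = ln(y): du/u = 23 dx/x.
Integrate: ln|ln(y)| = 23ln|x| + C₀, hence ln(y) = C·x^23.


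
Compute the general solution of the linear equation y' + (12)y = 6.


P(x) = 12, Q(x) = 6; integrating factor μ = e^(12x).
(μ y)' = 6e^(12x) ⇒ μ y = (1/2)e^(12x) + C.
Divide by μ: y = 1/2 + Ce^(-12x).


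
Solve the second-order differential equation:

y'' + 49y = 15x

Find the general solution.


Homogeneous: r² + 49 = 0 ⇒ r = ±7i, y_h = C₁cos(7x) + C₂sin(7x).
Polynomial forcing; try y_p = Ax + B. Then y_p'' + 49 y_p = 49(Ax + B) = 15x, so B = 0 and A = 15/49.
General solution: y = C₁cos(7x) + C₂sin(7x) + (15/49)x.


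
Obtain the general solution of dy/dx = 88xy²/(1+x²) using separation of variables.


Separate: dy/y² = 88x/(1+x²) dx.
Integrate LHS: ∫ dy/y² = -1/y.
Integrate RHS via u = 1+x²: 44ln(1+x²) + C.
Result: -1/y = 44ln(1+x²) + C.


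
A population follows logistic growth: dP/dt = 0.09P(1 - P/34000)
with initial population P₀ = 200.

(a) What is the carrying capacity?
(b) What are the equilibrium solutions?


Logistic ODE dP/dt = 0.09P(1 - P/34000) has equilibria where dP/dt = 0, i.e. P = 0 or P = 34000.
The coefficient (1 - P/K) = 0 when P = K, identifying K = 34000 as the carrying capacity.
(a) K = 34000; (b) equilibria P = 0 and P = 34000.


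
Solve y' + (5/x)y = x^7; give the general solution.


P(x) = 5/x ⇒ μ = x^5.
(x^5 y)' = x^12 ⇒ x^5 y = x^13/(13) + C.
Solve for y: y = (1/13)x^8 + C/x^5.


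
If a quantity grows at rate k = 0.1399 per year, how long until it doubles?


Exponential growth: P(t) = P₀ e^(0.1399t). Set P(t)/P₀ = 2: e^(0.1399t) = 2.
Solve: t = ln(2)/0.1399 ≈ 4.95 years.


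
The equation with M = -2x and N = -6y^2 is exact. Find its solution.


Check exactness: ∂M/∂y = 0 and ∂N/∂x = 0; equal, so the equation is exact.
Integrate M with respect to x (treating y as constant): ∫M dx = -x^2 + h(y).
Differentiate w.r.t. y and set equal to N: the x-dependent terms already match, leaving h'(y) = -6y^2. Integrate: h(y) = -2y^3.
So F(x,y) = -x^2 - 2y^3.
General solution: -x^2 - 2y^3 = C.


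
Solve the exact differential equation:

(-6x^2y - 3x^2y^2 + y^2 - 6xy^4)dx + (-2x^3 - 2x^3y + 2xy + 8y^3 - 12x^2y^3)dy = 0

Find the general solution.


Check exactness: ∂M/∂y = -6x^2 - 6x^2y + 2y - 24xy^3 and ∂N/∂x = -6x^2 - 6x^2y + 2y - 24xy^3; equal, so the equation is exact.
Integrate M with respect to x (treating y as constant): ∫M dx = -2x^3y - x^3y^2 + xy^2 - 3x^2y^4 + h(y).
Differentiate w.r.t. y and set equal to N: the x-dependent terms already match, leaving h'(y) = 8y^3. Integrate: h(y) = 2y^4.
So F(x,y) = -2x^3y - x^3y^2 + xy^2 + 2y^4 - 3x^2y^4.
General solution: -2x^3y - x^3y^2 + xy^2 + 2y^4 - 3x^2y^4 = C.


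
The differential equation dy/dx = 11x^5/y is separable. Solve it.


Separate variables: y dy = 11x^5 dx.
Integrate both sides: y²/2 = (11/6)x^6 + C₀.
Multiply by 2: y² = (11/3)x^6 + C.


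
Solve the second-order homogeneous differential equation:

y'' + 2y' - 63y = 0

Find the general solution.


Characteristic equation: r² + 2r - 63 = 0.
Factor: (r - 7)(r + 9) = 0 ⇒ r = 7, -9 (distinct real).
General solution: y = C₁e^(7x) + C₂e^(-9x).


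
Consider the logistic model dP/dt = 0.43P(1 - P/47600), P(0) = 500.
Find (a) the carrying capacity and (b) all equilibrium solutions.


Logistic ODE dP/dt = 0.43P(1 - P/47600) has equilibria where dP/dt = 0, i.e. P = 0 or P = 47600.
The coefficient (1 - P/K) = 0 when P = K, identifying K = 47600 as the carrying capacity.
(a) K = 47600; (b) equilibria P = 0 and P = 47600.


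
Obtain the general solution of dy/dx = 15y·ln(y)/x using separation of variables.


Separate: dy/[y ln(y)] = 15 dx/x.
Substitute u = ln(y): du/u = 15 dx/x.
Integrate: ln|ln(y)| = 15ln|x| + C₀, hence ln(y) = C·x^15.


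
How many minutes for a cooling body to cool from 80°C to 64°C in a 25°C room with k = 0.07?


From T(t) = T_a + (T₀ - T_a)e^(-kt), set T(t) = 64:
(64 - 25) / (80 - 25) = e^(-0.07t), so t = -ln(0.709)/0.07 ≈ 4.9 minutes.


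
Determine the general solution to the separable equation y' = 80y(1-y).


Separate: dy/[y(1-y)] = 80 dx.
Partial fractions: 1/[y(1-y)] = 1/y + 1/(1-y).
Integrate: ln|y/(1-y)| = 80x + C₀.
Solve for y: y = 1/(1 + Ce^(-80x)).


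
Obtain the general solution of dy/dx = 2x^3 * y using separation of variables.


Separate variables: dy/y = 2x^3 dx.
Integrate: ln|y| = (1/2)x^4 + C₀.
Exponentiate: y = Ce^((1/2)x^4).


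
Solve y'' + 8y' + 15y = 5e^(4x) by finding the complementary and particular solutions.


Characteristic roots of r² + 8r + 15 = 0 are -5, -3.
y_h = C₁e^(-5x) + C₂e^(-3x).
Forcing exponent 4 is not a characteristic root; try y_p = Ae^(4x).
Substitute: A·(16 + (8)·4 + (15)) = A·63 = 5, so A = 5/63.
General solution: y = C₁e^(-5x) + C₂e^(-3x) + (5/63)e^(4x).


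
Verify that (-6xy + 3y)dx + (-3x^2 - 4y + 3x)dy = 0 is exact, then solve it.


Check exactness: ∂M/∂y = -6x + 3 and ∂N/∂x = -6x + 3; equal, so the equation is exact.
Integrate M with respect to x (treating y as constant): ∫M dx = -3x^2y + 3xy + h(y).
Differentiate w.r.t. y and set equal to N: the x-dependent terms already match, leaving h'(y) = -4y. Integrate: h(y) = -2y^2.
So F(x,y) = -3x^2y - 2y^2 + 3xy.
General solution: -3x^2y - 2y^2 + 3xy = C.


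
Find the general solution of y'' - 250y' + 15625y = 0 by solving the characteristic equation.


Characteristic equation: r² - 250r + 15625 = 0, i.e. (r - 125)² = 0.
Repeated root r = 125; include an x factor for the second linearly independent solution.
General solution: y = (C₁ + C₂x)e^(125x).


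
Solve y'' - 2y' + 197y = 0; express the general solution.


Characteristic equation: r² - 2r + 197 = 0.
Discriminant is negative; roots r = 1 ± 14i (complex conjugate pair).
General solution uses e^(α x)(C₁ cos(β x) + C₂ sin(β x)): y = e^(x)(C₁cos(14x) + C₂sin(14x)).


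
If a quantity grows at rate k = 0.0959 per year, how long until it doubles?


Exponential growth: P(t) = P₀ e^(0.0959t). Set P(t)/P₀ = 2: e^(0.0959t) = 2.
Solve: t = ln(2)/0.0959 ≈ 7.23 years.


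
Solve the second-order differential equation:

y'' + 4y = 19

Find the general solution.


Homogeneous part: r² + 4 = 0 ⇒ r = ±2i, so y_h = C₁cos(2x) + C₂sin(2x).
Try constant y_p = A; plug in: 4A = 19 ⇒ A = 19/4.
General solution: y = C₁cos(2x) + C₂sin(2x) + 19/4.


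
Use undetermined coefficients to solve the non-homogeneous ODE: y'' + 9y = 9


Homogeneous part: r² + 9 = 0 ⇒ r = ±3i, so y_h = C₁cos(3x) + C₂sin(3x).
Try constant y_p = A; plug in: 9A = 9 ⇒ A = 1.
General solution: y = C₁cos(3x) + C₂sin(3x) + 1.


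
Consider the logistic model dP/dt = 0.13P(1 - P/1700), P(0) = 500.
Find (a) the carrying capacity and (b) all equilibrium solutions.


Logistic ODE dP/dt = 0.13P(1 - P/1700) has equilibria where dP/dt = 0, i.e. P = 0 or P = 1700.
The coefficient (1 - P/K) = 0 when P = K, identifying K = 1700 as the carrying capacity.
(a) K = 1700; (b) equilibria P = 0 and P = 1700.


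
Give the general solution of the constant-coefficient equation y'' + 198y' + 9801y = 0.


Characteristic equation: r² + 198r + 9801 = 0, i.e. (r + 99)² = 0.
Repeated root r = -99; include an x factor for the second linearly independent solution.
General solution: y = (C₁ + C₂x)e^(-99x).


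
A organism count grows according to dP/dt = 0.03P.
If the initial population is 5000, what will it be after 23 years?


The ODE dP/dt = 0.03P has solution P(t) = P(0)e^(0.03t).
Substitute P(0) = 5000 and t = 23: P(23) = 5000 e^(0.69) ≈ 9969.


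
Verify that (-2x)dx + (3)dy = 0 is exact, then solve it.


Check exactness: ∂M/∂y = 0 and ∂N/∂x = 0; equal, so the equation is exact.
Integrate M with respect to x (treating y as constant): ∫M dx = -x^2 + h(y).
Differentiate w.r.t. y and set equal to N: the x-dependent terms already match, leaving h'(y) = 3. Integrate: h(y) = 3y.
So F(x,y) = 3y - x^2.
General solution: 3y - x^2 = C.


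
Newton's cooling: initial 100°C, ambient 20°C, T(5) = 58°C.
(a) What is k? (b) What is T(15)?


Newton's law: T(t) = T_a + (T₀ - T_a)e^(-kt).
(a) Use T(5) = 58: (58 - 20)/(100 - 20) = e^(-k·5), so k = -ln(0.475)/5 ≈ 0.1489.
(b) Apply k to t = 15: T(15) = 20 + (80)e^(-2.233) ≈ 28.6°C.


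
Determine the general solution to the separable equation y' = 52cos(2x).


g(y) = 1, so integrate directly: y = ∫ 52cos(2x) dx = 26sin(2x) + C.


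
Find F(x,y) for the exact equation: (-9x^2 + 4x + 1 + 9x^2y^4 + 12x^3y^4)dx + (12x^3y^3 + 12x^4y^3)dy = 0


Check exactness: ∂M/∂y = 36x^2y^3 + 48x^3y^3 and ∂N/∂x = 36x^2y^3 + 48x^3y^3; equal, so the equation is exact.
Integrate M with respect to x (treating y as constant): ∫M dx = -3x^3 + 2x^2 + x + 3x^3y^4 + 3x^4y^4 + h(y).
Differentiate w.r.t. y and set equal to N: all terms match, so h'(y) = 0 and h is a constant absorbed into C.
General solution: -3x^3 + 2x^2 + x + 3x^3y^4 + 3x^4y^4 = C.


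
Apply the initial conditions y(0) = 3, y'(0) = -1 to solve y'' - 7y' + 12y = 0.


Characteristic roots of r² - 7r + 12 = 0 are 4, 3.
General solution y = c₁ e^(4x) + c₂ e^(3x).
Apply y(0) = 3: c₁ + c₂ = 3. Apply y'(0) = -1: 4 c₁ + 3 c₂ = -1.
Solve: c₁ = -10, c₂ = 13.
Particular solution: y = -10e^(4x) + 13e^(3x).


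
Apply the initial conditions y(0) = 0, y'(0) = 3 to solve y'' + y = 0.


Characteristic roots of r² + 1 = 0 are ±1i, so y = C₁cos(x) + C₂sin(x).
Apply y(0) = 0: C₁ = 0. Differentiate and apply y'(0) = 3: 1·C₂ = 3, so C₂ = 3.
Particular solution: y = 3sin(x).


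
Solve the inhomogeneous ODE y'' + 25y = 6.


Homogeneous part: r² + 25 = 0 ⇒ r = ±5i, so y_h = C₁cos(5x) + C₂sin(5x).
Try constant y_p = A; plug in: 25A = 6 ⇒ A = 6/25.
General solution: y = C₁cos(5x) + C₂sin(5x) + 6/25.


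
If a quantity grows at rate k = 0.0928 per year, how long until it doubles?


Exponential growth: P(t) = P₀ e^(0.0928t). Set P(t)/P₀ = 2: e^(0.0928t) = 2.
Solve: t = ln(2)/0.0928 ≈ 7.47 years.


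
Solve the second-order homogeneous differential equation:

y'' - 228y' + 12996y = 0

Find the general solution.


Characteristic equation: r² - 228r + 12996 = 0, i.e. (r - 114)² = 0.
Repeated root r = 114; include an x factor for the second linearly independent solution.
General solution: y = (C₁ + C₂x)e^(114x).


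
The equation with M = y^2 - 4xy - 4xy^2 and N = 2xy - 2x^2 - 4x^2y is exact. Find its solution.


Check exactness: ∂M/∂y = 2y - 4x - 8xy and ∂N/∂x = 2y - 4x - 8xy; equal, so the equation is exact.
Integrate M with respect to x (treating y as constant): ∫M dx = xy^2 - 2x^2y - 2x^2y^2 + h(y).
Differentiate w.r.t. y and set equal to N: all terms match, so h'(y) = 0 and h is a constant absorbed into C.
General solution: xy^2 - 2x^2y - 2x^2y^2 = C.


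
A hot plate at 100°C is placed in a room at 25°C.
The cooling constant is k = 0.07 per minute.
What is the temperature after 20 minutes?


Newton's law: dT/dt = -k(T - T_a) has solution T(t) = T_a + (T₀ - T_a)e^(-kt).
Plug in T_a = 25, T₀ = 100, k = 0.07, t = 20: T(20) = 25 + (75)e^(-1.40) ≈ 43.5°C.


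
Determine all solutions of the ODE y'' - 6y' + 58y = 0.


Characteristic equation: r² - 6r + 58 = 0.
Discriminant is negative; roots r = 3 ± 7i (complex conjugate pair).
General solution uses e^(α x)(C₁ cos(β x) + C₂ sin(β x)): y = e^(3x)(C₁cos(7x) + C₂sin(7x)).


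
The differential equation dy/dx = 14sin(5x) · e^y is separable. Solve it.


Separate: e^(-y) dy = 14sin(5x) dx.
Integrate: -e^(-y) = -(14/5)cos(5x) + C₀.
Rearrange: e^(-y) = (14/5)cos(5x) + C.


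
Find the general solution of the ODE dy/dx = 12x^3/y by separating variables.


Separate variables: y dy = 12x^3 dx.
Integrate both sides: y²/2 = 3x^4 + C₀.
Multiply by 2: y² = 6x^4 + C.


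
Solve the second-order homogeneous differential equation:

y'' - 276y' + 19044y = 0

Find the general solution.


Characteristic equation: r² - 276r + 19044 = 0, i.e. (r - 138)² = 0.
Repeated root r = 138; include an x factor for the second linearly independent solution.
General solution: y = (C₁ + C₂x)e^(138x).


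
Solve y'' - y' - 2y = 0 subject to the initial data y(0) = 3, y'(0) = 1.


Characteristic roots of r² - r - 2 = 0 are 2, -1.
General solution y = c₁ e^(2x) + c₂ e^(-x).
Apply y(0) = 3: c₁ + c₂ = 3. Apply y'(0) = 1: 2 c₁ - 1 c₂ = 1.
Solve: c₁ = 4/3, c₂ = 5/3.
Particular solution: y = (4/3)e^(2x) + (5/3)e^(-x).


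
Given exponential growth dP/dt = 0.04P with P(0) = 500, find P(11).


The ODE dP/dt = 0.04P has solution P(t) = P(0)e^(0.04t).
Substitute P(0) = 500 and t = 11: P(11) = 500 e^(0.44) ≈ 776.


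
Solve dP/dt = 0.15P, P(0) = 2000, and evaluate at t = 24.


The ODE dP/dt = 0.15P has solution P(t) = P(0)e^(0.15t).
Substitute P(0) = 2000 and t = 24: P(24) = 2000 e^(3.60) ≈ 73196.


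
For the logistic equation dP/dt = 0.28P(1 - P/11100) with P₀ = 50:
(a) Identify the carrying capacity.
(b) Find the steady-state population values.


Logistic ODE dP/dt = 0.28P(1 - P/11100) has equilibria where dP/dt = 0, i.e. P = 0 or P = 11100.
The coefficient (1 - P/K) = 0 when P = K, identifying K = 11100 as the carrying capacity.
(a) K = 11100; (b) equilibria P = 0 and P = 11100.


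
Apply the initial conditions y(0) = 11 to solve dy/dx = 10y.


General solution of y' = 10y is y = Ce^(10x).
Apply y(0) = 11: C = 11.
Particular solution: y = 11e^(10x).


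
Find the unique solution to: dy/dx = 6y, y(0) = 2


General solution of y' = 6y is y = Ce^(6x).
Apply y(0) = 2: C = 2.
Particular solution: y = 2e^(6x).


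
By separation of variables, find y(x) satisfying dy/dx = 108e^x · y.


Separate variables: dy/y = 108e^x dx.
Integrate: ln|y| = 108e^x + C₀.
Exponentiate: y = Ce^(108e^x).


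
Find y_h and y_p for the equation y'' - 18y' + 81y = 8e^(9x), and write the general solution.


Characteristic polynomial (r - 9)² = 0; repeated root r = 9.
y_h = (C₁ + C₂x)e^(9x). Forcing matches the repeated root (resonance), so try y_p = Ax² e^(9x).
Substitute and solve for A: 2A = 8, so A = 4.
General solution: y = (C₁ + C₂x + 4x²)e^(9x).


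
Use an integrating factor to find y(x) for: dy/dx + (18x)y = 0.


P(x) = 18x ⇒ μ = e^(9x²).
Q(x) = 0 so μ y is constant: y = Ce^(-9x²).


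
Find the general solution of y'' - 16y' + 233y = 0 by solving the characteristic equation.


Characteristic equation: r² - 16r + 233 = 0.
Discriminant is negative; roots r = 8 ± 13i (complex conjugate pair).
General solution uses e^(α x)(C₁ cos(β x) + C₂ sin(β x)): y = e^(8x)(C₁cos(13x) + C₂sin(13x)).


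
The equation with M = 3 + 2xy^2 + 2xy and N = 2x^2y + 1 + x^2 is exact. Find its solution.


Check exactness: ∂M/∂y = 4xy + 2x and ∂N/∂x = 4xy + 2x; equal, so the equation is exact.
Integrate M with respect to x (treating y as constant): ∫M dx = 3x + x^2y^2 + x^2y + h(y).
Differentiate w.r.t. y and set equal to N: the x-dependent terms already match, leaving h'(y) = 1. Integrate: h(y) = y.
So F(x,y) = 3x + x^2y^2 + y + x^2y.
General solution: 3x + x^2y^2 + y + x^2y = C.


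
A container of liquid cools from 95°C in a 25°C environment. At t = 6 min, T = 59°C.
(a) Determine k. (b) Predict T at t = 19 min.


Newton's law: T(t) = T_a + (T₀ - T_a)e^(-kt).
(a) Use T(6) = 59: (59 - 25)/(95 - 25) = e^(-k·6), so k = -ln(0.486)/6 ≈ 0.1204.
(b) Apply k to t = 19: T(19) = 25 + (70)e^(-2.287) ≈ 32.1°C.


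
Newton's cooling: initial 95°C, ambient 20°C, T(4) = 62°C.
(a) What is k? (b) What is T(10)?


Newton's law: T(t) = T_a + (T₀ - T_a)e^(-kt).
(a) Use T(4) = 62: (62 - 20)/(95 - 20) = e^(-k·4), so k = -ln(0.560)/4 ≈ 0.1450.
(b) Apply k to t = 10: T(10) = 20 + (75)e^(-1.450) ≈ 37.6°C.


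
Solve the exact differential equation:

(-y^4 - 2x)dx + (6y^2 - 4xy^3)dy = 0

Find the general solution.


Check exactness: ∂M/∂y = -4y^3 and ∂N/∂x = -4y^3; equal, so the equation is exact.
Integrate M with respect to x (treating y as constant): ∫M dx = -xy^4 - x^2 + h(y).
Differentiate w.r.t. y and set equal to N: the x-dependent terms already match, leaving h'(y) = 6y^2. Integrate: h(y) = 2y^3.
So F(x,y) = 2y^3 - xy^4 - x^2.
General solution: 2y^3 - xy^4 - x^2 = C.


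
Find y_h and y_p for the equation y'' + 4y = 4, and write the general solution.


Homogeneous part: r² + 4 = 0 ⇒ r = ±2i, so y_h = C₁cos(2x) + C₂sin(2x).
Try constant y_p = A; plug in: 4A = 4 ⇒ A = 1.
General solution: y = C₁cos(2x) + C₂sin(2x) + 1.


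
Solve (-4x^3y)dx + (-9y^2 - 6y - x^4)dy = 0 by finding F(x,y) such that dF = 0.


Check exactness: ∂M/∂y = -4x^3 and ∂N/∂x = -4x^3; equal, so the equation is exact.
Integrate M with respect to x (treating y as constant): ∫M dx = -x^4y + h(y).
Differentiate w.r.t. y and set equal to N: the x-dependent terms already match, leaving h'(y) = -9y^2 - 6y. Integrate: h(y) = -3y^3 - 3y^2.
So F(x,y) = -3y^3 - 3y^2 - x^4y.
General solution: -3y^3 - 3y^2 - x^4y = C.


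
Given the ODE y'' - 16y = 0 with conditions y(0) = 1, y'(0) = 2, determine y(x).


Characteristic roots of r² - 16 = 0 are 4, -4.
General solution y = c₁ e^(4x) + c₂ e^(-4x).
Apply y(0) = 1: c₁ + c₂ = 1. Apply y'(0) = 2: 4 c₁ - 4 c₂ = 2.
Solve: c₁ = 3/4, c₂ = 1/4.
Particular solution: y = (3/4)e^(4x) + (1/4)e^(-4x).


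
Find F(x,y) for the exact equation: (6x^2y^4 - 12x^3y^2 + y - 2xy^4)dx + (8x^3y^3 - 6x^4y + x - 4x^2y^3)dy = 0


Check exactness: ∂M/∂y = 24x^2y^3 - 24x^3y + 1 - 8xy^3 and ∂N/∂x = 24x^2y^3 - 24x^3y + 1 - 8xy^3; equal, so the equation is exact.
Integrate M with respect to x (treating y as constant): ∫M dx = 2x^3y^4 - 3x^4y^2 + xy - x^2y^4 + h(y).
Differentiate w.r.t. y and set equal to N: all terms match, so h'(y) = 0 and h is a constant absorbed into C.
General solution: 2x^3y^4 - 3x^4y^2 + xy - x^2y^4 = C.


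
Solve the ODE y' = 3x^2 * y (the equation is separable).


Separate variables: dy/y = 3x^2 dx.
Integrate: ln|y| = x^3 + C₀.
Exponentiate: y = Ce^(x^3).


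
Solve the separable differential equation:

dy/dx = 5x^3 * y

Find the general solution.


Separate variables: dy/y = 5x^3 dx.
Integrate: ln|y| = (5/4)x^4 + C₀.
Exponentiate: y = Ce^((5/4)x^4).


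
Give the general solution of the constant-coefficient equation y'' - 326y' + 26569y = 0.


Characteristic equation: r² - 326r + 26569 = 0, i.e. (r - 163)² = 0.
Repeated root r = 163; include an x factor for the second linearly independent solution.
General solution: y = (C₁ + C₂x)e^(163x).


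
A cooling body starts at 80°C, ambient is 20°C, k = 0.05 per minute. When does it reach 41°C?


From T(t) = T_a + (T₀ - T_a)e^(-kt), set T(t) = 41:
(41 - 20) / (80 - 20) = e^(-0.05t), so t = -ln(0.350)/0.05 ≈ 21.0 minutes.


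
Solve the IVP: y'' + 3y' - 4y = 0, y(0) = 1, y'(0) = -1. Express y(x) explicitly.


Characteristic roots of r² + 3r - 4 = 0 are -4, 1.
General solution y = c₁ e^(-4x) + c₂ e^(x).
Apply y(0) = 1: c₁ + c₂ = 1. Apply y'(0) = -1: -4 c₁ + 1 c₂ = -1.
Solve: c₁ = 2/5, c₂ = 3/5.
Particular solution: y = (2/5)e^(-4x) + (3/5)e^(x).


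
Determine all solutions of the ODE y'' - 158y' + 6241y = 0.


Characteristic equation: r² - 158r + 6241 = 0, i.e. (r - 79)² = 0.
Repeated root r = 79; include an x factor for the second linearly independent solution.
General solution: y = (C₁ + C₂x)e^(79x).


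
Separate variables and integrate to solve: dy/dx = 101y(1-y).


Separate: dy/[y(1-y)] = 101 dx.
Partial fractions: 1/[y(1-y)] = 1/y + 1/(1-y).
Integrate: ln|y/(1-y)| = 101x + C₀.
Solve for y: y = 1/(1 + Ce^(-101x)).


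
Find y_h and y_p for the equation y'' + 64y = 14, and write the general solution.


Homogeneous part: r² + 64 = 0 ⇒ r = ±8i, so y_h = C₁cos(8x) + C₂sin(8x).
Try constant y_p = A; plug in: 64A = 14 ⇒ A = 7/32.
General solution: y = C₁cos(8x) + C₂sin(8x) + 7/32.


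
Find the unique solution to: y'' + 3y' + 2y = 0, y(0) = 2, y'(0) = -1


Characteristic roots of r² + 3r + 2 = 0 are -2, -1.
General solution y = c₁ e^(-2x) + c₂ e^(-x).
Apply y(0) = 2: c₁ + c₂ = 2. Apply y'(0) = -1: -2 c₁ - 1 c₂ = -1.
Solve: c₁ = -1, c₂ = 3.
Particular solution: y = -e^(-2x) + 3e^(-x).


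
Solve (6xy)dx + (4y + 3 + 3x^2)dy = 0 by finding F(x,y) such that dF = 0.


Check exactness: ∂M/∂y = 6x and ∂N/∂x = 6x; equal, so the equation is exact.
Integrate M with respect to x (treating y as constant): ∫M dx = 3x^2y + h(y).
Differentiate w.r.t. y and set equal to N: the x-dependent terms already match, leaving h'(y) = 4y + 3. Integrate: h(y) = 2y^2 + 3y.
So F(x,y) = 2y^2 + 3y + 3x^2y.
General solution: 2y^2 + 3y + 3x^2y = C.


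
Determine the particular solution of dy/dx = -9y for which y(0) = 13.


General solution of y' = -9y is y = Ce^(-9x).
Apply y(0) = 13: C = 13.
Particular solution: y = 13e^(-9x).


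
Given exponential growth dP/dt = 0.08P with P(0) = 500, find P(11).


The ODE dP/dt = 0.08P has solution P(t) = P(0)e^(0.08t).
Substitute P(0) = 500 and t = 11: P(11) = 500 e^(0.88) ≈ 1205.


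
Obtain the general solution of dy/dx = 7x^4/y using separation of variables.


Separate variables: y dy = 7x^4 dx.
Integrate both sides: y²/2 = (7/5)x^5 + C₀.
Multiply by 2: y² = (14/5)x^5 + C.


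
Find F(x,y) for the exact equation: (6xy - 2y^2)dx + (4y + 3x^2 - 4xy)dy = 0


Check exactness: ∂M/∂y = 6x - 4y and ∂N/∂x = 6x - 4y; equal, so the equation is exact.
Integrate M with respect to x (treating y as constant): ∫M dx = 3x^2y - 2xy^2 + h(y).
Differentiate w.r.t. y and set equal to N: the x-dependent terms already match, leaving h'(y) = 4y. Integrate: h(y) = 2y^2.
So F(x,y) = 2y^2 + 3x^2y - 2xy^2.
General solution: 2y^2 + 3x^2y - 2xy^2 = C.


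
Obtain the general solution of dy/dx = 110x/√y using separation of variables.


Separate: √y dy = 110x dx.
Integrate: (2/3)y^(3/2) = 55x² + C.


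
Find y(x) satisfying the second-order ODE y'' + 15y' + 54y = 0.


Characteristic equation: r² + 15r + 54 = 0.
Factor: (r + 9)(r + 6) = 0 ⇒ r = -9, -6 (distinct real).
General solution: y = C₁e^(-9x) + C₂e^(-6x).


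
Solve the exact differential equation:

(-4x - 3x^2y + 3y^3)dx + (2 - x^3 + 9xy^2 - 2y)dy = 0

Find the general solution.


Check exactness: ∂M/∂y = -3x^2 + 9y^2 and ∂N/∂x = -3x^2 + 9y^2; equal, so the equation is exact.
Integrate M with respect to x (treating y as constant): ∫M dx = -2x^2 - x^3y + 3xy^3 + h(y).
Differentiate w.r.t. y and set equal to N: the x-dependent terms already match, leaving h'(y) = 2 - 2y. Integrate: h(y) = 2y - y^2.
So F(x,y) = -2x^2 + 2y - x^3y + 3xy^3 - y^2.
General solution: -2x^2 + 2y - x^3y + 3xy^3 - y^2 = C.


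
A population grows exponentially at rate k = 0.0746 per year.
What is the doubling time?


Exponential growth: P(t) = P₀ e^(0.0746t). Set P(t)/P₀ = 2: e^(0.0746t) = 2.
Solve: t = ln(2)/0.0746 ≈ 9.29 years.


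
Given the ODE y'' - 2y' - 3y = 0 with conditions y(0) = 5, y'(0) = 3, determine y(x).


Characteristic roots of r² - 2r - 3 = 0 are -1, 3.
General solution y = c₁ e^(-x) + c₂ e^(3x).
Apply y(0) = 5: c₁ + c₂ = 5. Apply y'(0) = 3: -1 c₁ + 3 c₂ = 3.
Solve: c₁ = 3, c₂ = 2.
Particular solution: y = 3e^(-x) + 2e^(3x).


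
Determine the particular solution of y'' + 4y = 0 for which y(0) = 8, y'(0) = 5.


Characteristic roots of r² + 4 = 0 are ±2i, so y = C₁cos(2x) + C₂sin(2x).
Apply y(0) = 8: C₁ = 8. Differentiate and apply y'(0) = 5: 2·C₂ = 5, so C₂ = 5/2.
Particular solution: y = 8cos(2x) + (5/2)sin(2x).


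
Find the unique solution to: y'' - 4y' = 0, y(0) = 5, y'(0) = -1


Characteristic roots of r² - 4r = 0 are 0, 4.
General solution y = c₁ + c₂ e^(4x).
Apply y(0) = 5: c₁ + c₂ = 5. Apply y'(0) = -1: 0 c₁ + 4 c₂ = -1.
Solve: c₁ = 21/4, c₂ = -1/4.
Particular solution: y = 21/4 - (1/4)e^(4x).


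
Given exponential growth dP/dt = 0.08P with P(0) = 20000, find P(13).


The ODE dP/dt = 0.08P has solution P(t) = P(0)e^(0.08t).
Substitute P(0) = 20000 and t = 13: P(13) = 20000 e^(1.04) ≈ 56584.


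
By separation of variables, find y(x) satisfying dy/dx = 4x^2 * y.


Separate variables: dy/y = 4x^2 dx.
Integrate: ln|y| = (4/3)x^3 + C₀.
Exponentiate: y = Ce^((4/3)x^3).


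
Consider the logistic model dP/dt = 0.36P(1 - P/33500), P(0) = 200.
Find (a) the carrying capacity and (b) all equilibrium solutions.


Logistic ODE dP/dt = 0.36P(1 - P/33500) has equilibria where dP/dt = 0, i.e. P = 0 or P = 33500.
The coefficient (1 - P/K) = 0 when P = K, identifying K = 33500 as the carrying capacity.
(a) K = 33500; (b) equilibria P = 0 and P = 33500.


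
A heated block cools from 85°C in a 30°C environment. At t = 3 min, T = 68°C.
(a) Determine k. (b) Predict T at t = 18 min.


Newton's law: T(t) = T_a + (T₀ - T_a)e^(-kt).
(a) Use T(3) = 68: (68 - 30)/(85 - 30) = e^(-k·3), so k = -ln(0.691)/3 ≈ 0.1232.
(b) Apply k to t = 18: T(18) = 30 + (55)e^(-2.218) ≈ 36.0°C.


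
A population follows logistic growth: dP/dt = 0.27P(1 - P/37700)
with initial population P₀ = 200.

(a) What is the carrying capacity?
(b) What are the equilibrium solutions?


Logistic ODE dP/dt = 0.27P(1 - P/37700) has equilibria where dP/dt = 0, i.e. P = 0 or P = 37700.
The coefficient (1 - P/K) = 0 when P = K, identifying K = 37700 as the carrying capacity.
(a) K = 37700; (b) equilibria P = 0 and P = 37700.


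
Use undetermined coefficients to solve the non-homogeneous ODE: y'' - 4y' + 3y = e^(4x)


Characteristic roots of r² - 4r + 3 = 0 are 1, 3.
y_h = C₁e^(x) + C₂e^(3x).
Forcing exponent 4 is not a characteristic root; try y_p = Ae^(4x).
Substitute: A·(16 + (-4)·4 + (3)) = A·3 = 1, so A = 1/3.
General solution: y = C₁e^(x) + C₂e^(3x) + (1/3)e^(4x).


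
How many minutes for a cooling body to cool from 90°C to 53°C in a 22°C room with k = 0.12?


From T(t) = T_a + (T₀ - T_a)e^(-kt), set T(t) = 53:
(53 - 22) / (90 - 22) = e^(-0.12t), so t = -ln(0.456)/0.12 ≈ 6.5 minutes.


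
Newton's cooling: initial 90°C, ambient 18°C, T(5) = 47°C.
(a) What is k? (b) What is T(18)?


Newton's law: T(t) = T_a + (T₀ - T_a)e^(-kt).
(a) Use T(5) = 47: (47 - 18)/(90 - 18) = e^(-k·5), so k = -ln(0.403)/5 ≈ 0.1819.
(b) Apply k to t = 18: T(18) = 18 + (72)e^(-3.274) ≈ 20.7°C.


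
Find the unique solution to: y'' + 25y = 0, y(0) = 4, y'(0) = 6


Characteristic roots of r² + 25 = 0 are ±5i, so y = C₁cos(5x) + C₂sin(5x).
Apply y(0) = 4: C₁ = 4. Differentiate and apply y'(0) = 6: 5·C₂ = 6, so C₂ = 6/5.
Particular solution: y = 4cos(5x) + (6/5)sin(5x).


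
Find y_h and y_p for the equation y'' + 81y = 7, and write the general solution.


Homogeneous part: r² + 81 = 0 ⇒ r = ±9i, so y_h = C₁cos(9x) + C₂sin(9x).
Try constant y_p = A; plug in: 81A = 7 ⇒ A = 7/81.
General solution: y = C₁cos(9x) + C₂sin(9x) + 7/81.


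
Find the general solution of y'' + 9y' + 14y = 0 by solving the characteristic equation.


Characteristic equation: r² + 9r + 14 = 0.
Factor: (r + 2)(r + 7) = 0 ⇒ r = -2, -7 (distinct real).
General solution: y = C₁e^(-2x) + C₂e^(-7x).
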